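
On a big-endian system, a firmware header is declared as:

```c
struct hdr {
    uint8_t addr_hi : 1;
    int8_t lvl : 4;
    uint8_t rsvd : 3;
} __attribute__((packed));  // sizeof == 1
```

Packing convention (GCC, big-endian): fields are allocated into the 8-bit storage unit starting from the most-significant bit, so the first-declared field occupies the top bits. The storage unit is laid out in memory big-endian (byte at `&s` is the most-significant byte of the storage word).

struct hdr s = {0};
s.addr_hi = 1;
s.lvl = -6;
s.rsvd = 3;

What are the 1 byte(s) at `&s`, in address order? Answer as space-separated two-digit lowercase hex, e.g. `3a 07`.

[7+:1] addr_hi=1 & 0x1 = 0x1; word=0x80
[3+:4] lvl=-6 & 0xf = 0xa; word=0xd0
[0+:3] rsvd=3 & 0x7 = 0x3; word=0xd3
word = 0xd3 → big-endian bytes:
  [0]=0xd3

d3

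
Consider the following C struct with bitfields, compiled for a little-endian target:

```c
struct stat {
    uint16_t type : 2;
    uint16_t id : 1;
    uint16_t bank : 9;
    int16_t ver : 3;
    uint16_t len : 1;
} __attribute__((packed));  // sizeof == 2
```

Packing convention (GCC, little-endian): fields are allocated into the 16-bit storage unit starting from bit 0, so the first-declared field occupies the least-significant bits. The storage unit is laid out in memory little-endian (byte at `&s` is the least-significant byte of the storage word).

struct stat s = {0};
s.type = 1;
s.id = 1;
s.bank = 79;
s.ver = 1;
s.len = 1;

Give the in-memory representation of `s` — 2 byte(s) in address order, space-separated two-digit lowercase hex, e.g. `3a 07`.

7d 92

type (2b) val=1 bits=0x1 at bit 0: 0x0001
id (1b) val=1 bits=0x1 at bit 2: 0x0005
bank (9b) val=79 bits=0x4f at bit 3: 0x027d
ver (3b) val=1 bits=0x1 at bit 12: 0x127d
len (1b) val=1 bits=0x1 at bit 15: 0x927d
word = 0x927d → little-endian bytes:
  [0]=0x7d  [1]=0x92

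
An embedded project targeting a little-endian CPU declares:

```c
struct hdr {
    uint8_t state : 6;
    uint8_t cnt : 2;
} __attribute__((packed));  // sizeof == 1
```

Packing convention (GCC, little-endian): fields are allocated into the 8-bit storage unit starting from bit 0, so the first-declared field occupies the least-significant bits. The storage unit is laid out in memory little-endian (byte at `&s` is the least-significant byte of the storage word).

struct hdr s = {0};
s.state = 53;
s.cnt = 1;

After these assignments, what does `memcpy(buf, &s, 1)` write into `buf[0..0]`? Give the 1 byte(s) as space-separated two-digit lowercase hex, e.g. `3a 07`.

75

[0+:6] state=53 & 0x3f = 0x35; word=0x35
[6+:2] cnt=1 & 0x3 = 0x1; word=0x75
word = 0x75 → little-endian bytes:
  [0]=0x75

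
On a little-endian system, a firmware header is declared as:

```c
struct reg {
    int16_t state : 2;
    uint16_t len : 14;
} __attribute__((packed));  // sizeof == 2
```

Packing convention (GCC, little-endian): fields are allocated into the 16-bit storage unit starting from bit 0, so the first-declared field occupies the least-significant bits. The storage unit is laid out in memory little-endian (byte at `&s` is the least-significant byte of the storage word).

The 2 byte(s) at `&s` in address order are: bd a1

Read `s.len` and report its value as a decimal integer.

10351

[0]=0xbd [1]=0xa1 (little-endian) → word 0xa1bd
state [0+:2] = (word>>0) & 0x3 = 1
len [2+:14] = (word>>2) & 0x3fff = 10351  ←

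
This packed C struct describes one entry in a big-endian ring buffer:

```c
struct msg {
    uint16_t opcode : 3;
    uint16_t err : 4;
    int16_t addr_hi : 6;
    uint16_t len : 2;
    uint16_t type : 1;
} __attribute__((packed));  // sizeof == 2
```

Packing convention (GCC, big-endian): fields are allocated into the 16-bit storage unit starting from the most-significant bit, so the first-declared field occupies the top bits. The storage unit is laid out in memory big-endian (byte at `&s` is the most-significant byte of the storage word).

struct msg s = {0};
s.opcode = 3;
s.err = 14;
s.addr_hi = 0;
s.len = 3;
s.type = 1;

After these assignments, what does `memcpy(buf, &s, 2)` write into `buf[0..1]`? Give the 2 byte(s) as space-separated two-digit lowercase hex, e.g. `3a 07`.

7c 07

opcode:3 = 3 → 0x3 << 13 → word 0x6000
err:4 = 14 → 0xe << 9 → word 0x7c00
addr_hi:6 = 0 → 0x0 << 3 → word 0x7c00
len:2 = 3 → 0x3 << 1 → word 0x7c06
type:1 = 1 → 0x1 << 0 → word 0x7c07
word = 0x7c07 → big-endian bytes:
  [0]=0x7c  [1]=0x07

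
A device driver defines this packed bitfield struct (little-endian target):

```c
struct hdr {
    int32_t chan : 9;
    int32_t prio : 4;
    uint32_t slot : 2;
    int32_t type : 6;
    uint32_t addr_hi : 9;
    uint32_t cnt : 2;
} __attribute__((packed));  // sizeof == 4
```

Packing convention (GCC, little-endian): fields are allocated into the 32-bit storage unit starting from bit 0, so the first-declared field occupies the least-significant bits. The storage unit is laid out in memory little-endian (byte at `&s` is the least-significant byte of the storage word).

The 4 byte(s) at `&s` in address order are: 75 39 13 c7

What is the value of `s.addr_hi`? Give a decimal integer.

[0]=0x75 [1]=0x39 [2]=0x13 [3]=0xc7 (little-endian) → word 0xc7133975
chan:9 @ bit 0 → (0xc7133975>>0)&0x1ff = 0x175
prio:4 @ bit 9 → (0xc7133975>>9)&0xf = 0xc
slot:2 @ bit 13 → (0xc7133975>>13)&0x3 = 0x1
type:6 @ bit 15 → (0xc7133975>>15)&0x3f = 0x26
addr_hi:9 @ bit 21 → (0xc7133975>>21)&0x1ff = 0x38  ←
cnt:2 @ bit 30 → (0xc7133975>>30)&0x3 = 0x3

56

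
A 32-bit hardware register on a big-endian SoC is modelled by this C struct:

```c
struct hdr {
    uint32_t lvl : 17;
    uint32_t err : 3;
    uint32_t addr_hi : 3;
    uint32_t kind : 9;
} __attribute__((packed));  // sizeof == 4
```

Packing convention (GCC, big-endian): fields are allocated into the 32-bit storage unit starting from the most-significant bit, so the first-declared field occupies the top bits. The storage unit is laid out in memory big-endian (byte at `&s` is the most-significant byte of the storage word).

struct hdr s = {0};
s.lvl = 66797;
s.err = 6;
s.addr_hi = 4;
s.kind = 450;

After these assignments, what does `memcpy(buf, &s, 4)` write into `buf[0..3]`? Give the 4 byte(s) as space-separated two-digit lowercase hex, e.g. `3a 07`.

lvl:17 = 66797 → 0x104ed << 15 → word 0x82768000
err:3 = 6 → 0x6 << 12 → word 0x8276e000
addr_hi:3 = 4 → 0x4 << 9 → word 0x8276e800
kind:9 = 450 → 0x1c2 << 0 → word 0x8276e9c2
word = 0x8276e9c2 → big-endian bytes:
  [0]=0x82  [1]=0x76  [2]=0xe9  [3]=0xc2

82 76 e9 c2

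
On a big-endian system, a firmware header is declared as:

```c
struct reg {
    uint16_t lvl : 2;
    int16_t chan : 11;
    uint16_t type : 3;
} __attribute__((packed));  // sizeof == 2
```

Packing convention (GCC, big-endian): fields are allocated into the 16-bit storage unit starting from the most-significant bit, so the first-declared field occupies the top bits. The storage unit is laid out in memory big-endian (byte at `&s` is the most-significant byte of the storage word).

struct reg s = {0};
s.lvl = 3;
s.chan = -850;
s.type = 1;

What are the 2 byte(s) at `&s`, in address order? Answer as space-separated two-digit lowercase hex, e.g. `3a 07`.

e5 71

lvl (2b) val=3 bits=0x3 at bit 14: 0xc000
chan (11b) val=-850 bits=0x4ae at bit 3: 0xe570
type (3b) val=1 bits=0x1 at bit 0: 0xe571
word = 0xe571 → big-endian bytes:
  [0]=0xe5  [1]=0x71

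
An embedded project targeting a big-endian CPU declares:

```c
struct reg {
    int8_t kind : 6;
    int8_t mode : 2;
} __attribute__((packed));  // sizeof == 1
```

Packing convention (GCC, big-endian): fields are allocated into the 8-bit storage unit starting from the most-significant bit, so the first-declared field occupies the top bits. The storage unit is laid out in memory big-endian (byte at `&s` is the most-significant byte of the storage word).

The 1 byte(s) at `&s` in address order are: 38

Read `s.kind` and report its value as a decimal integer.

14

[0]=0x38 (big-endian) → word 0x38
kind:6 @ bit 2 → (0x38>>2)&0x3f = 0xe  ←
mode:2 @ bit 0 → (0x38>>0)&0x3 = 0x0
kind signed 6b, MSB=0: value = 14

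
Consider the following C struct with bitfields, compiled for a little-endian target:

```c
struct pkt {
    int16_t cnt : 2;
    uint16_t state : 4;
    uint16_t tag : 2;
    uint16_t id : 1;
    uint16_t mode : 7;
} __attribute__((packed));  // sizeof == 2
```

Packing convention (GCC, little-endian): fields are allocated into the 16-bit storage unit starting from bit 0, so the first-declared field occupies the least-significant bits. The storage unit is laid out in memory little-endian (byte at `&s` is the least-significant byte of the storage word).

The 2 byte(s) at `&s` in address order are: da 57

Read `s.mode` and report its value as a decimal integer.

43

[0]=0xda [1]=0x57 (little-endian) → word 0x57da
cnt:2 @ bit 0 → (0x57da>>0)&0x3 = 0x2
state:4 @ bit 2 → (0x57da>>2)&0xf = 0x6
tag:2 @ bit 6 → (0x57da>>6)&0x3 = 0x3
id:1 @ bit 8 → (0x57da>>8)&0x1 = 0x1
mode:7 @ bit 9 → (0x57da>>9)&0x7f = 0x2b  ←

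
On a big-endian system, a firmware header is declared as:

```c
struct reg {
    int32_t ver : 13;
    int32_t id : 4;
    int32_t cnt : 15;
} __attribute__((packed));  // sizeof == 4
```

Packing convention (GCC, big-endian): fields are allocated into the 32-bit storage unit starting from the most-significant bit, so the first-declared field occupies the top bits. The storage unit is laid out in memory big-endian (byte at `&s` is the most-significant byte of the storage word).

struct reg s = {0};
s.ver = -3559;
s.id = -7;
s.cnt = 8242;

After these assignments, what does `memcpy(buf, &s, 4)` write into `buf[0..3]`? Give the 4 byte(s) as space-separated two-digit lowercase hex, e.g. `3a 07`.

[19+:13] ver=-3559 & 0x1fff = 0x1219; word=0x90c80000
[15+:4] id=-7 & 0xf = 0x9; word=0x90cc8000
[0+:15] cnt=8242 & 0x7fff = 0x2032; word=0x90cca032
word = 0x90cca032 → big-endian bytes:
  [0]=0x90  [1]=0xcc  [2]=0xa0  [3]=0x32

90 cc a0 32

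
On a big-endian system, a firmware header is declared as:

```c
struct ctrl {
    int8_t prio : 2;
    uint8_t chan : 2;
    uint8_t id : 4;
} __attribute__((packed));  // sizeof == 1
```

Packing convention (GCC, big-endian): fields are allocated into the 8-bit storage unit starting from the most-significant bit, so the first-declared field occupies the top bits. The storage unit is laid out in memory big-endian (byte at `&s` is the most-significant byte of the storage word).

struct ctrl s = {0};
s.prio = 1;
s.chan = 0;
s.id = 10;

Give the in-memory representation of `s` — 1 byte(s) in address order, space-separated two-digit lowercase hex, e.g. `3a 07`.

[6+:2] prio=1 & 0x3 = 0x1; word=0x40
[4+:2] chan=0 & 0x3 = 0x0; word=0x40
[0+:4] id=10 & 0xf = 0xa; word=0x4a
word = 0x4a → big-endian bytes:
  [0]=0x4a

4a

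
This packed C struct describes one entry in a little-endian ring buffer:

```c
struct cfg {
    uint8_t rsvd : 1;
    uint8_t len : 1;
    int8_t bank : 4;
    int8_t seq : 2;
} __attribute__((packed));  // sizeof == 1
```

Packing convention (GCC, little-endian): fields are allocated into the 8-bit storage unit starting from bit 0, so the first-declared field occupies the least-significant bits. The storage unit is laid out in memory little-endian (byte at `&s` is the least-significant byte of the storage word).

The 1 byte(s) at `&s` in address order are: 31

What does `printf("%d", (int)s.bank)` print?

[0]=0x31 (little-endian) → word 0x31
rsvd [0+:1] = (word>>0) & 0x1 = 1
len [1+:1] = (word>>1) & 0x1 = 0
bank [2+:4] = (word>>2) & 0xf = 12  ←
seq [6+:2] = (word>>6) & 0x3 = 0
bank signed 4b, MSB=1: 12 - 16 = -4

-4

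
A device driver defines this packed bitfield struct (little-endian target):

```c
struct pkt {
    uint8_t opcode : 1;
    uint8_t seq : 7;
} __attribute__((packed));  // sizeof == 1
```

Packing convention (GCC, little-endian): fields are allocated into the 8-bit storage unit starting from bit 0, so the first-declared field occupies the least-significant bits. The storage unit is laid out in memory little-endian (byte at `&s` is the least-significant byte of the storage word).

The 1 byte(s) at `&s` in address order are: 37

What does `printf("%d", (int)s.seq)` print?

[0]=0x37 (little-endian) → word 0x37
opcode:1 @ bit 0 → (0x37>>0)&0x1 = 0x1
seq:7 @ bit 1 → (0x37>>1)&0x7f = 0x1b  ←

27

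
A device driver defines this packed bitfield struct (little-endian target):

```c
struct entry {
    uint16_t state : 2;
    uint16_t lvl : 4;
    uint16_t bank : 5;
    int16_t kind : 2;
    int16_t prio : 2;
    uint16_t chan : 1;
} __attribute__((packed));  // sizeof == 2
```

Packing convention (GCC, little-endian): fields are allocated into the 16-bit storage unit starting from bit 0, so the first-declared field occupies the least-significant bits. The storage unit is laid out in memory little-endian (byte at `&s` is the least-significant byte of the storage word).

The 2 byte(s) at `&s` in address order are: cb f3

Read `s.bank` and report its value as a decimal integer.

15

[0]=0xcb [1]=0xf3 (little-endian) → word 0xf3cb
state [0+:2] = (word>>0) & 0x3 = 3
lvl [2+:4] = (word>>2) & 0xf = 2
bank [6+:5] = (word>>6) & 0x1f = 15  ←
kind [11+:2] = (word>>11) & 0x3 = 2
prio [13+:2] = (word>>13) & 0x3 = 3
chan [15+:1] = (word>>15) & 0x1 = 1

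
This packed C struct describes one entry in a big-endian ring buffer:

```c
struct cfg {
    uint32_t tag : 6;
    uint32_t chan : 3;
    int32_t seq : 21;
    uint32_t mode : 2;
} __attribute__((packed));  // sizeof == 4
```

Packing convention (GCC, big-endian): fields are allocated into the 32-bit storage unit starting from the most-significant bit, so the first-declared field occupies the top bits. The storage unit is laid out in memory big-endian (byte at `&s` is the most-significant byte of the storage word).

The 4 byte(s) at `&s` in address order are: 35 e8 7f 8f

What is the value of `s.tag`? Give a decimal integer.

[0]=0x35 [1]=0xe8 [2]=0x7f [3]=0x8f (big-endian) → word 0x35e87f8f
tag [26+:6] = (word>>26) & 0x3f = 13  ←
chan [23+:3] = (word>>23) & 0x7 = 3
seq [2+:21] = (word>>2) & 0x1fffff = 1712099
mode [0+:2] = (word>>0) & 0x3 = 3

13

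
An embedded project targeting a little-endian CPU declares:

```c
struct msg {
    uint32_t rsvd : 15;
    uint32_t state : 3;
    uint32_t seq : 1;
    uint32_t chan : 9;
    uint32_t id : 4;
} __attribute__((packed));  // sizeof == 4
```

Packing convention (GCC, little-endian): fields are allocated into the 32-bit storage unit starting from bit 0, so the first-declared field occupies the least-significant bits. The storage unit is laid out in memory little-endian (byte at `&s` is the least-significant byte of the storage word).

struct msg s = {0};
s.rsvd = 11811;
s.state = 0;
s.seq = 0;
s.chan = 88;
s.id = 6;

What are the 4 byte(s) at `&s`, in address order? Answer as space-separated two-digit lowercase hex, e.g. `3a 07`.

23 2e c0 62

[0+:15] rsvd=11811 & 0x7fff = 0x2e23; word=0x00002e23
[15+:3] state=0 & 0x7 = 0x0; word=0x00002e23
[18+:1] seq=0 & 0x1 = 0x0; word=0x00002e23
[19+:9] chan=88 & 0x1ff = 0x58; word=0x02c02e23
[28+:4] id=6 & 0xf = 0x6; word=0x62c02e23
word = 0x62c02e23 → little-endian bytes:
  [0]=0x23  [1]=0x2e  [2]=0xc0  [3]=0x62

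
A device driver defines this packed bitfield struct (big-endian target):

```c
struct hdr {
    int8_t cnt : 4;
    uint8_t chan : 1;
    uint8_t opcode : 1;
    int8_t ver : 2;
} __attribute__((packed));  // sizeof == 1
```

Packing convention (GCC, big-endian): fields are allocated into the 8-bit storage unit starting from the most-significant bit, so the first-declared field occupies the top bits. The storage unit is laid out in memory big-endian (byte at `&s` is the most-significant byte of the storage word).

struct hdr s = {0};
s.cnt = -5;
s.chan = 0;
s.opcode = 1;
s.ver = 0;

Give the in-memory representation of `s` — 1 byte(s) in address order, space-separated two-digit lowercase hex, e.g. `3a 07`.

cnt (4b) val=-5 bits=0xb at bit 4: 0xb0
chan (1b) val=0 bits=0x0 at bit 3: 0xb0
opcode (1b) val=1 bits=0x1 at bit 2: 0xb4
ver (2b) val=0 bits=0x0 at bit 0: 0xb4
word = 0xb4 → big-endian bytes:
  [0]=0xb4

b4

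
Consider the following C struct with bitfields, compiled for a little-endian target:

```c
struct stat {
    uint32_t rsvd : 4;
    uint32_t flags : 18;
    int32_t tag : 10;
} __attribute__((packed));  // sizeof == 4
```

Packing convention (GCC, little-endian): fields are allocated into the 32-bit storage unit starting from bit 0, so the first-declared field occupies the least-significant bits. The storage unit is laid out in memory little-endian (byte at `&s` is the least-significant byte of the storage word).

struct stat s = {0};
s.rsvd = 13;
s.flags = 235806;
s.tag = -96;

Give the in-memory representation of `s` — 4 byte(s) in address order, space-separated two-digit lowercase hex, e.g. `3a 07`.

ed 91 39 e8

rsvd (4b) val=13 bits=0xd at bit 0: 0x0000000d
flags (18b) val=235806 bits=0x3991e at bit 4: 0x003991ed
tag (10b) val=-96 bits=0x3a0 at bit 22: 0xe83991ed
word = 0xe83991ed → little-endian bytes:
  [0]=0xed  [1]=0x91  [2]=0x39  [3]=0xe8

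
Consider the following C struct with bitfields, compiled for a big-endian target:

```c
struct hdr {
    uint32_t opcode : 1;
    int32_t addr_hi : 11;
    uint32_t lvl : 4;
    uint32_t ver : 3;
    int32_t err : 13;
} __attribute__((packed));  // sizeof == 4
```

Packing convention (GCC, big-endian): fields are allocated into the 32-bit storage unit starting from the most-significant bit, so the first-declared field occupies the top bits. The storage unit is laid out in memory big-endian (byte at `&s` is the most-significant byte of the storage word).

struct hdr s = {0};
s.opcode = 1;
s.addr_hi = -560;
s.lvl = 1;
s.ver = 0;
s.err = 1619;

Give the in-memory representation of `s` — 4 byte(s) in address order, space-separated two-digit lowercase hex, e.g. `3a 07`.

[31+:1] opcode=1 & 0x1 = 0x1; word=0x80000000
[20+:11] addr_hi=-560 & 0x7ff = 0x5d0; word=0xdd000000
[16+:4] lvl=1 & 0xf = 0x1; word=0xdd010000
[13+:3] ver=0 & 0x7 = 0x0; word=0xdd010000
[0+:13] err=1619 & 0x1fff = 0x653; word=0xdd010653
word = 0xdd010653 → big-endian bytes:
  [0]=0xdd  [1]=0x01  [2]=0x06  [3]=0x53

dd 01 06 53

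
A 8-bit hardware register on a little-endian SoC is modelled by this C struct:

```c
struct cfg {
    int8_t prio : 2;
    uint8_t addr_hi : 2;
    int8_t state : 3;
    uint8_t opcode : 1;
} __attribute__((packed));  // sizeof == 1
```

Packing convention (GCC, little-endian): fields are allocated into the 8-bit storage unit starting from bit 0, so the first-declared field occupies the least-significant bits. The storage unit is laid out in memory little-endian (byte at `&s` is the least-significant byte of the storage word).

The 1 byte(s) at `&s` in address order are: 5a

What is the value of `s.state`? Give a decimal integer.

-3

[0]=0x5a (little-endian) → word 0x5a
prio [0+:2] = (word>>0) & 0x3 = 2
addr_hi [2+:2] = (word>>2) & 0x3 = 2
state [4+:3] = (word>>4) & 0x7 = 5  ←
opcode [7+:1] = (word>>7) & 0x1 = 0
state signed 3b, MSB=1: 5 - 8 = -3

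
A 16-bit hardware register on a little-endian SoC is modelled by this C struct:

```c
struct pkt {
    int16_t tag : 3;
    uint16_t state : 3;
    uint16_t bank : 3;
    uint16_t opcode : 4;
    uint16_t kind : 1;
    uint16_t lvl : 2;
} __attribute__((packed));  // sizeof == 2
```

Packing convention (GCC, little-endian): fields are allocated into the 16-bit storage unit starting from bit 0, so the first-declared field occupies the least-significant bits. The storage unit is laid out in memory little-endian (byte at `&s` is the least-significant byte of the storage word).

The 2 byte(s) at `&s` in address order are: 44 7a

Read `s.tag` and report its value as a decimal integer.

-4

[0]=0x44 [1]=0x7a (little-endian) → word 0x7a44
tag:3 @ bit 0 → (0x7a44>>0)&0x7 = 0x4  ←
state:3 @ bit 3 → (0x7a44>>3)&0x7 = 0x0
bank:3 @ bit 6 → (0x7a44>>6)&0x7 = 0x1
opcode:4 @ bit 9 → (0x7a44>>9)&0xf = 0xd
kind:1 @ bit 13 → (0x7a44>>13)&0x1 = 0x1
lvl:2 @ bit 14 → (0x7a44>>14)&0x3 = 0x1
tag signed 3b, MSB=1: 4 - 8 = -4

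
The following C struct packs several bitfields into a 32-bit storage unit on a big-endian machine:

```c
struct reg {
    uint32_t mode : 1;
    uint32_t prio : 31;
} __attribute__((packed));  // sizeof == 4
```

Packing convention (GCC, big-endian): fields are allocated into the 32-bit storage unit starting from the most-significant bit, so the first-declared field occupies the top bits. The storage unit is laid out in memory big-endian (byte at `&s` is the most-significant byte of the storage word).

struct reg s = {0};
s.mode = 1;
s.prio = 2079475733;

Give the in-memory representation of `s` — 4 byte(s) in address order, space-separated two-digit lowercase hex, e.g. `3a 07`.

mode:1 = 1 → 0x1 << 31 → word 0x80000000
prio:31 = 2079475733 → 0x7bf24815 << 0 → word 0xfbf24815
word = 0xfbf24815 → big-endian bytes:
  [0]=0xfb  [1]=0xf2  [2]=0x48  [3]=0x15

fb f2 48 15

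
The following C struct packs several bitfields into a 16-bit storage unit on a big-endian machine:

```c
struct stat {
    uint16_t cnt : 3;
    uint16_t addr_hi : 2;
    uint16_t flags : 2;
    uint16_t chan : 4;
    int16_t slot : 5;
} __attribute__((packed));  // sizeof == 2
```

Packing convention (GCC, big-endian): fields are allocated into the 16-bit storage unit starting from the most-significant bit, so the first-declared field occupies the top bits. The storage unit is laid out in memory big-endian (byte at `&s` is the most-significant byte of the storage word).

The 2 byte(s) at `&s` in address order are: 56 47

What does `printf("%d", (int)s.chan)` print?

2

[0]=0x56 [1]=0x47 (big-endian) → word 0x5647
cnt:3 @ bit 13 → (0x5647>>13)&0x7 = 0x2
addr_hi:2 @ bit 11 → (0x5647>>11)&0x3 = 0x2
flags:2 @ bit 9 → (0x5647>>9)&0x3 = 0x3
chan:4 @ bit 5 → (0x5647>>5)&0xf = 0x2  ←
slot:5 @ bit 0 → (0x5647>>0)&0x1f = 0x7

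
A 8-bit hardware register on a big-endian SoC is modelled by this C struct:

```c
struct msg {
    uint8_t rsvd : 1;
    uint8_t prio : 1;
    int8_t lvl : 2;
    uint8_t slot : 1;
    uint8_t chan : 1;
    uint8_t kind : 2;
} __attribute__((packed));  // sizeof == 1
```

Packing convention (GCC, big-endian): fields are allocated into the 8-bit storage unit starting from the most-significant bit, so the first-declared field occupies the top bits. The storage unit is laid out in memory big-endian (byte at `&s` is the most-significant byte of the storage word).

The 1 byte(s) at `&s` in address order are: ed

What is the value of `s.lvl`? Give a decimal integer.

-2

[0]=0xed (big-endian) → word 0xed
rsvd [7+:1] = (word>>7) & 0x1 = 1
prio [6+:1] = (word>>6) & 0x1 = 1
lvl [4+:2] = (word>>4) & 0x3 = 2  ←
slot [3+:1] = (word>>3) & 0x1 = 1
chan [2+:1] = (word>>2) & 0x1 = 1
kind [0+:2] = (word>>0) & 0x3 = 1
lvl signed 2b, MSB=1: 2 - 4 = -2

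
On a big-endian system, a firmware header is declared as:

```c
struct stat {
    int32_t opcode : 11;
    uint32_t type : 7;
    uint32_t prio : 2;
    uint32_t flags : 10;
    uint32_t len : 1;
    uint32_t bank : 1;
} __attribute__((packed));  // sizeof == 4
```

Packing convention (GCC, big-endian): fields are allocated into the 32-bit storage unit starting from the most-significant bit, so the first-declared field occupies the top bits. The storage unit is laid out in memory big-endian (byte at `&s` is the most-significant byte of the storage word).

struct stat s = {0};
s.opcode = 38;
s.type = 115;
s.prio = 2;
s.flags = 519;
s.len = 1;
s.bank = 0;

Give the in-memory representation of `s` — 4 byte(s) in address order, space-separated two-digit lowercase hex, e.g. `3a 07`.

opcode:11 = 38 → 0x26 << 21 → word 0x04c00000
type:7 = 115 → 0x73 << 14 → word 0x04dcc000
prio:2 = 2 → 0x2 << 12 → word 0x04dce000
flags:10 = 519 → 0x207 << 2 → word 0x04dce81c
len:1 = 1 → 0x1 << 1 → word 0x04dce81e
bank:1 = 0 → 0x0 << 0 → word 0x04dce81e
word = 0x04dce81e → big-endian bytes:
  [0]=0x04  [1]=0xdc  [2]=0xe8  [3]=0x1e

04 dc e8 1e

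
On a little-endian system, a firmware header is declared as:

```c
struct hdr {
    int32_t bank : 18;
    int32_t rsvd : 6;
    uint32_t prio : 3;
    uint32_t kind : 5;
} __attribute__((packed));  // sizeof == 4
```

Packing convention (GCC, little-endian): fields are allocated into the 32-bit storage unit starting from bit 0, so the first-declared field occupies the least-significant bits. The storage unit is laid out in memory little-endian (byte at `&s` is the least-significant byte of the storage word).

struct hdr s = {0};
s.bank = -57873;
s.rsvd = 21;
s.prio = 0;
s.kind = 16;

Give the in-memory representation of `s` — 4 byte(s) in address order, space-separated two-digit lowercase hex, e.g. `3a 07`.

ef 1d 57 80

[0+:18] bank=-57873 & 0x3ffff = 0x31def; word=0x00031def
[18+:6] rsvd=21 & 0x3f = 0x15; word=0x00571def
[24+:3] prio=0 & 0x7 = 0x0; word=0x00571def
[27+:5] kind=16 & 0x1f = 0x10; word=0x80571def
word = 0x80571def → little-endian bytes:
  [0]=0xef  [1]=0x1d  [2]=0x57  [3]=0x80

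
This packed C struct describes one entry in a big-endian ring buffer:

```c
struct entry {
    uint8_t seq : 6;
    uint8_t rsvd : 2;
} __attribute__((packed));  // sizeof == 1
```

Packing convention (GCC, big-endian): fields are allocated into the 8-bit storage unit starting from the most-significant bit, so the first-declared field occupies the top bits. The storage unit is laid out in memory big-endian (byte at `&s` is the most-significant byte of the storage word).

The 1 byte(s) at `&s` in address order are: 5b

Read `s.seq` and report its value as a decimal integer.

[0]=0x5b (big-endian) → word 0x5b
seq [2+:6] = (word>>2) & 0x3f = 22  ←
rsvd [0+:2] = (word>>0) & 0x3 = 3

22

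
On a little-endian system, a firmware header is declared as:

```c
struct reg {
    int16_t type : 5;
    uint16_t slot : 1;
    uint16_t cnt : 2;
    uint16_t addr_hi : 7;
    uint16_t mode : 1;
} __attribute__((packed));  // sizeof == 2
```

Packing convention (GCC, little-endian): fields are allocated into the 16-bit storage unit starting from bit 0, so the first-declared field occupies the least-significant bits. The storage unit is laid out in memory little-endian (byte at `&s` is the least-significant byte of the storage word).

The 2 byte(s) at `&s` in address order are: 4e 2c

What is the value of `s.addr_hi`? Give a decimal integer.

[0]=0x4e [1]=0x2c (little-endian) → word 0x2c4e
type:5 @ bit 0 → (0x2c4e>>0)&0x1f = 0xe
slot:1 @ bit 5 → (0x2c4e>>5)&0x1 = 0x0
cnt:2 @ bit 6 → (0x2c4e>>6)&0x3 = 0x1
addr_hi:7 @ bit 8 → (0x2c4e>>8)&0x7f = 0x2c  ←
mode:1 @ bit 15 → (0x2c4e>>15)&0x1 = 0x0

44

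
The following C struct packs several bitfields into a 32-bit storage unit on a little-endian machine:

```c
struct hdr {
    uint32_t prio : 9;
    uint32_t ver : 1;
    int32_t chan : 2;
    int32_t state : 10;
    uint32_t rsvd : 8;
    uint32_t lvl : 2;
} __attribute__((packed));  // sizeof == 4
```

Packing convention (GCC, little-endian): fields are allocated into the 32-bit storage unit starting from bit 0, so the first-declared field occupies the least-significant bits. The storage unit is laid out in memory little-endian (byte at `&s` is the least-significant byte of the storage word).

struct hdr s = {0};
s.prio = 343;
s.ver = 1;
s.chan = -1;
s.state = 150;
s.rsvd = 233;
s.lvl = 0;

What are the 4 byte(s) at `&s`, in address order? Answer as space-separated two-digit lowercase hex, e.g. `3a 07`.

prio:9 = 343 → 0x157 << 0 → word 0x00000157
ver:1 = 1 → 0x1 << 9 → word 0x00000357
chan:2 = -1 → 0x3 << 10 → word 0x00000f57
state:10 = 150 → 0x96 << 12 → word 0x00096f57
rsvd:8 = 233 → 0xe9 << 22 → word 0x3a496f57
lvl:2 = 0 → 0x0 << 30 → word 0x3a496f57
word = 0x3a496f57 → little-endian bytes:
  [0]=0x57  [1]=0x6f  [2]=0x49  [3]=0x3a

57 6f 49 3a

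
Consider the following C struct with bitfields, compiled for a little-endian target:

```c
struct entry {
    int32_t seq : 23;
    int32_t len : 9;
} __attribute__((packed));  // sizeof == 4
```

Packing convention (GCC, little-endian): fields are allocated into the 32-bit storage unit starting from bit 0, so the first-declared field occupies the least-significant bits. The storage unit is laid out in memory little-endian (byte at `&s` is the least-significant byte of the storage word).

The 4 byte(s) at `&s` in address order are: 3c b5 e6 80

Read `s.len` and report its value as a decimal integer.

-255

[0]=0x3c [1]=0xb5 [2]=0xe6 [3]=0x80 (little-endian) → word 0x80e6b53c
seq:23 @ bit 0 → (0x80e6b53c>>0)&0x7fffff = 0x66b53c
len:9 @ bit 23 → (0x80e6b53c>>23)&0x1ff = 0x101  ←
len signed 9b, MSB=1: 257 - 512 = -255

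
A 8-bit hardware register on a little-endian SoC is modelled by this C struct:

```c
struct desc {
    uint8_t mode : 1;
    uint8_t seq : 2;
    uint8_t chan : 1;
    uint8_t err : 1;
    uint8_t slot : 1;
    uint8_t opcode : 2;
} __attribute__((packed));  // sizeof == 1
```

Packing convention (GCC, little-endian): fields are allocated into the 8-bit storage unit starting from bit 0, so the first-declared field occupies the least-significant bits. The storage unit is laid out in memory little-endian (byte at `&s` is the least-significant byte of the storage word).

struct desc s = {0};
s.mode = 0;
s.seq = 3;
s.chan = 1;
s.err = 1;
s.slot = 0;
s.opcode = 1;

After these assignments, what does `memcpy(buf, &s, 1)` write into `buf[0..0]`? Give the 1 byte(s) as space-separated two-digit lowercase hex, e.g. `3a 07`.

5e

mode:1 = 0 → 0x0 << 0 → word 0x00
seq:2 = 3 → 0x3 << 1 → word 0x06
chan:1 = 1 → 0x1 << 3 → word 0x0e
err:1 = 1 → 0x1 << 4 → word 0x1e
slot:1 = 0 → 0x0 << 5 → word 0x1e
opcode:2 = 1 → 0x1 << 6 → word 0x5e
word = 0x5e → little-endian bytes:
  [0]=0x5e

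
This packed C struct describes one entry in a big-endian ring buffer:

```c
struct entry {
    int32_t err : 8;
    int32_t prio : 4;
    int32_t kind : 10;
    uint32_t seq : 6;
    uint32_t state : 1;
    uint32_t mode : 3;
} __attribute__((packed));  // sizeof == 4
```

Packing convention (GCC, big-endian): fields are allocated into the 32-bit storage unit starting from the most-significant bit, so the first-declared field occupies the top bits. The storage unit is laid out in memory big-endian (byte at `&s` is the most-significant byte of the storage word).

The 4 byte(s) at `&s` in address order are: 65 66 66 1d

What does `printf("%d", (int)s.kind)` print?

409

[0]=0x65 [1]=0x66 [2]=0x66 [3]=0x1d (big-endian) → word 0x6566661d
err [24+:8] = (word>>24) & 0xff = 101
prio [20+:4] = (word>>20) & 0xf = 6
kind [10+:10] = (word>>10) & 0x3ff = 409  ←
seq [4+:6] = (word>>4) & 0x3f = 33
state [3+:1] = (word>>3) & 0x1 = 1
mode [0+:3] = (word>>0) & 0x7 = 5
kind signed 10b, MSB=0: value = 409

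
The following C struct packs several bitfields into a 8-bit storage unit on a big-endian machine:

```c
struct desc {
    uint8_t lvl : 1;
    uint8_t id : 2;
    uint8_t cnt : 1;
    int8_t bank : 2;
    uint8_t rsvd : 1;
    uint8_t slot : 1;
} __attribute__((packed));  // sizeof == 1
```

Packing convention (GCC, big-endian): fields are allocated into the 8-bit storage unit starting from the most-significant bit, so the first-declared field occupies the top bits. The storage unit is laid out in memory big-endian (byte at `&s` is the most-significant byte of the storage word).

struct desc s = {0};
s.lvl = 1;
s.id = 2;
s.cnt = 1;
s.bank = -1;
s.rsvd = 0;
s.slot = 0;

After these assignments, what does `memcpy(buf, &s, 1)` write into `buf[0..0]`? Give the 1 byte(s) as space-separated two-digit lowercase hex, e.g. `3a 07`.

dc

lvl (1b) val=1 bits=0x1 at bit 7: 0x80
id (2b) val=2 bits=0x2 at bit 5: 0xc0
cnt (1b) val=1 bits=0x1 at bit 4: 0xd0
bank (2b) val=-1 bits=0x3 at bit 2: 0xdc
rsvd (1b) val=0 bits=0x0 at bit 1: 0xdc
slot (1b) val=0 bits=0x0 at bit 0: 0xdc
word = 0xdc → big-endian bytes:
  [0]=0xdc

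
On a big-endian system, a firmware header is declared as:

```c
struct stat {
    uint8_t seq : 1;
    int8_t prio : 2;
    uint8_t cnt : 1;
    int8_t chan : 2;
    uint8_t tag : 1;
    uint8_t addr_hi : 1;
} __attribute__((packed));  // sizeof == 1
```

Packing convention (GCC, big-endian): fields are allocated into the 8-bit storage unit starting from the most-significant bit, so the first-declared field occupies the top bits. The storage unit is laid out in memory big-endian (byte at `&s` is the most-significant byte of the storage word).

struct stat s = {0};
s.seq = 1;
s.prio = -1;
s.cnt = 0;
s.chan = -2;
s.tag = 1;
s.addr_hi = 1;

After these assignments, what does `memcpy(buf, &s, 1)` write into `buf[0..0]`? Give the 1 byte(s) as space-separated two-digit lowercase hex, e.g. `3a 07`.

seq (1b) val=1 bits=0x1 at bit 7: 0x80
prio (2b) val=-1 bits=0x3 at bit 5: 0xe0
cnt (1b) val=0 bits=0x0 at bit 4: 0xe0
chan (2b) val=-2 bits=0x2 at bit 2: 0xe8
tag (1b) val=1 bits=0x1 at bit 1: 0xea
addr_hi (1b) val=1 bits=0x1 at bit 0: 0xeb
word = 0xeb → big-endian bytes:
  [0]=0xeb

eb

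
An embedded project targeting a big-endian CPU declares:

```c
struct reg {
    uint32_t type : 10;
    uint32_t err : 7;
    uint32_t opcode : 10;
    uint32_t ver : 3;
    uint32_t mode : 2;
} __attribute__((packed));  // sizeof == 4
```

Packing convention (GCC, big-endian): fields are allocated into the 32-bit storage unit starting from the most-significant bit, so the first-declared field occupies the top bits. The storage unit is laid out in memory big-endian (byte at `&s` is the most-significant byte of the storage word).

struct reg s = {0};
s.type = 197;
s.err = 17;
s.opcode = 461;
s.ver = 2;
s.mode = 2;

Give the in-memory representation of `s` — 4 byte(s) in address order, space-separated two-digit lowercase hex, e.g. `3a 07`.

31 48 b9 aa

type (10b) val=197 bits=0xc5 at bit 22: 0x31400000
err (7b) val=17 bits=0x11 at bit 15: 0x31488000
opcode (10b) val=461 bits=0x1cd at bit 5: 0x3148b9a0
ver (3b) val=2 bits=0x2 at bit 2: 0x3148b9a8
mode (2b) val=2 bits=0x2 at bit 0: 0x3148b9aa
word = 0x3148b9aa → big-endian bytes:
  [0]=0x31  [1]=0x48  [2]=0xb9  [3]=0xaa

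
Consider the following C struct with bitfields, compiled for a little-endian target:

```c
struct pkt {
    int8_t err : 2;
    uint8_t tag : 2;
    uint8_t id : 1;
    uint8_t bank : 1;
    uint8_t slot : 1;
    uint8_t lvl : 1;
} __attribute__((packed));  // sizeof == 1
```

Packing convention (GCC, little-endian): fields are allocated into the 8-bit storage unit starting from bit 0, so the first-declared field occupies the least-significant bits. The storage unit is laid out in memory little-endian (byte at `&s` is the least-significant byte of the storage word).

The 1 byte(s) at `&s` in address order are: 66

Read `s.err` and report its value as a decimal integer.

-2

[0]=0x66 (little-endian) → word 0x66
err:2 @ bit 0 → (0x66>>0)&0x3 = 0x2  ←
tag:2 @ bit 2 → (0x66>>2)&0x3 = 0x1
id:1 @ bit 4 → (0x66>>4)&0x1 = 0x0
bank:1 @ bit 5 → (0x66>>5)&0x1 = 0x1
slot:1 @ bit 6 → (0x66>>6)&0x1 = 0x1
lvl:1 @ bit 7 → (0x66>>7)&0x1 = 0x0
err signed 2b, MSB=1: 2 - 4 = -2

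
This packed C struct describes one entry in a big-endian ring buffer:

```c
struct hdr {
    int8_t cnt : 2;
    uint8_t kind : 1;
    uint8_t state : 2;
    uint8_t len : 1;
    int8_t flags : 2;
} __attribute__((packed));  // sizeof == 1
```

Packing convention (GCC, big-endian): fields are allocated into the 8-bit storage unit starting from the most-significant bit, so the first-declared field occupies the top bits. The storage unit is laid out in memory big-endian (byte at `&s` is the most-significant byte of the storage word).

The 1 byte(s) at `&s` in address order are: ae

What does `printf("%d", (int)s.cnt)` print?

[0]=0xae (big-endian) → word 0xae
cnt:2 @ bit 6 → (0xae>>6)&0x3 = 0x2  ←
kind:1 @ bit 5 → (0xae>>5)&0x1 = 0x1
state:2 @ bit 3 → (0xae>>3)&0x3 = 0x1
len:1 @ bit 2 → (0xae>>2)&0x1 = 0x1
flags:2 @ bit 0 → (0xae>>0)&0x3 = 0x2
cnt signed 2b, MSB=1: 2 - 4 = -2

-2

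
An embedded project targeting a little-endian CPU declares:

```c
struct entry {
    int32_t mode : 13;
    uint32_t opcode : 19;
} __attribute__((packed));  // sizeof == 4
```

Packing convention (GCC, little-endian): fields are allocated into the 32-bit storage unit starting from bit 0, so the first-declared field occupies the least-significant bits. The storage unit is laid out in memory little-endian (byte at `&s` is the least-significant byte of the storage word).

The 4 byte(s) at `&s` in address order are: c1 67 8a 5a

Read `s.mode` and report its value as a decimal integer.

[0]=0xc1 [1]=0x67 [2]=0x8a [3]=0x5a (little-endian) → word 0x5a8a67c1
mode:13 @ bit 0 → (0x5a8a67c1>>0)&0x1fff = 0x7c1  ←
opcode:19 @ bit 13 → (0x5a8a67c1>>13)&0x7ffff = 0x2d453
mode signed 13b, MSB=0: value = 1985

1985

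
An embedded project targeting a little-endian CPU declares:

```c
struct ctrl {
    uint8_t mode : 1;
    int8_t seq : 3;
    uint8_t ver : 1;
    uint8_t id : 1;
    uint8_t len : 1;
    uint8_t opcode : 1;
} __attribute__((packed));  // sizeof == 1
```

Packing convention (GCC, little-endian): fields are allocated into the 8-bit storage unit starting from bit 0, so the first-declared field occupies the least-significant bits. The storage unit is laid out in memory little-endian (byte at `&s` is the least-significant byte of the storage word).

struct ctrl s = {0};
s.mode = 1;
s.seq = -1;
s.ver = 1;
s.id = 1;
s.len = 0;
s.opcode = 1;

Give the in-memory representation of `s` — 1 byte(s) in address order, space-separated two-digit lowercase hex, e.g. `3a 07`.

[0+:1] mode=1 & 0x1 = 0x1; word=0x01
[1+:3] seq=-1 & 0x7 = 0x7; word=0x0f
[4+:1] ver=1 & 0x1 = 0x1; word=0x1f
[5+:1] id=1 & 0x1 = 0x1; word=0x3f
[6+:1] len=0 & 0x1 = 0x0; word=0x3f
[7+:1] opcode=1 & 0x1 = 0x1; word=0xbf
word = 0xbf → little-endian bytes:
  [0]=0xbf

bf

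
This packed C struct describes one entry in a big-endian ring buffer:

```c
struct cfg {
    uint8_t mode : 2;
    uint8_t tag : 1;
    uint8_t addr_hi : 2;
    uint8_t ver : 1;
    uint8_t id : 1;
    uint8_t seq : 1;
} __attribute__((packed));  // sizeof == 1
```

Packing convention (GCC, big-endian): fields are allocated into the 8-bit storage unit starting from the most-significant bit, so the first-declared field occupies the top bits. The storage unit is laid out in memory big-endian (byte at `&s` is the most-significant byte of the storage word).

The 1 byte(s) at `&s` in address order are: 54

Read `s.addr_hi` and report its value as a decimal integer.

2

[0]=0x54 (big-endian) → word 0x54
mode:2 @ bit 6 → (0x54>>6)&0x3 = 0x1
tag:1 @ bit 5 → (0x54>>5)&0x1 = 0x0
addr_hi:2 @ bit 3 → (0x54>>3)&0x3 = 0x2  ←
ver:1 @ bit 2 → (0x54>>2)&0x1 = 0x1
id:1 @ bit 1 → (0x54>>1)&0x1 = 0x0
seq:1 @ bit 0 → (0x54>>0)&0x1 = 0x0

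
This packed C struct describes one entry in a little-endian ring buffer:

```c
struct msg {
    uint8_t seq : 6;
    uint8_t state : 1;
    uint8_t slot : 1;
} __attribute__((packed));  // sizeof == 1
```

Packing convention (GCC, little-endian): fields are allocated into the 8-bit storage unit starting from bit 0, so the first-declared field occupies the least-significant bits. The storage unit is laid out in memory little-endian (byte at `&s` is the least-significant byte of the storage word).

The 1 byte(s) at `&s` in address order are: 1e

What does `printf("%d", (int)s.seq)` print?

30

[0]=0x1e (little-endian) → word 0x1e
seq [0+:6] = (word>>0) & 0x3f = 30  ←
state [6+:1] = (word>>6) & 0x1 = 0
slot [7+:1] = (word>>7) & 0x1 = 0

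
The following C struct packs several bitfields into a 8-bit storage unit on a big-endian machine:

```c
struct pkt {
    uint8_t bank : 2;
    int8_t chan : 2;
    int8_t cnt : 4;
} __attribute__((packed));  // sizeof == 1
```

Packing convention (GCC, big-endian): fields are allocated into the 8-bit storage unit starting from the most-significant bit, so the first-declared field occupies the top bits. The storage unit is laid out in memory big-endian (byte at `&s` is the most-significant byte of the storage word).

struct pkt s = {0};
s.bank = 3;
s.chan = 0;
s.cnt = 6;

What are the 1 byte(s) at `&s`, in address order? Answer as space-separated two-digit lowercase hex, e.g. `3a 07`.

[6+:2] bank=3 & 0x3 = 0x3; word=0xc0
[4+:2] chan=0 & 0x3 = 0x0; word=0xc0
[0+:4] cnt=6 & 0xf = 0x6; word=0xc6
word = 0xc6 → big-endian bytes:
  [0]=0xc6

c6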